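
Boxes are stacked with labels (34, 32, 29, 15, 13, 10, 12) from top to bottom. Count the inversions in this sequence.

20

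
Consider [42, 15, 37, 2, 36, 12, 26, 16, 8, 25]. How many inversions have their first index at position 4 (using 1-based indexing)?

0

The element at index 4 is 2.
Elements after it: 36, 12, 26, 16, 8, 25
None of them are smaller than 2.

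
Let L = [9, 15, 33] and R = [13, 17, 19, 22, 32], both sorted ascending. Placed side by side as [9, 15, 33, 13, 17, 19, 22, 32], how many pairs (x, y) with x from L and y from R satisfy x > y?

Cross-inversions: 6

For each element r of the right run, count left-run elements greater than r:
r = 13: 15, 33 → 2
r = 17: 33 → 1
r = 19: 33 → 1
r = 22: 33 → 1
r = 32: 33 → 1
Cross-inversions: 2 + 1 + 1 + 1 + 1 = 6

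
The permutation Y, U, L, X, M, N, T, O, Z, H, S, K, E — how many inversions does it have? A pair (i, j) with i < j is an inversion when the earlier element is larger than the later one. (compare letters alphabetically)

53

For each element, count later entries that are smaller:
Y → U, L, X, M, N, T, O, H, S, K, E → 11
U → L, M, N, T, O, H, S, K, E → 9
L → H, K, E → 3
X → M, N, T, O, H, S, K, E → 8
M → H, K, E → 3
N → H, K, E → 3
T → O, H, S, K, E → 5
O → H, K, E → 3
Z → H, S, K, E → 4
H → E → 1
S → K, E → 2
K → E → 1
E → none → 0
Sum: 11 + 9 + 3 + 8 + 3 + 3 + 5 + 3 + 4 + 1 + 2 + 1 + 0 = 53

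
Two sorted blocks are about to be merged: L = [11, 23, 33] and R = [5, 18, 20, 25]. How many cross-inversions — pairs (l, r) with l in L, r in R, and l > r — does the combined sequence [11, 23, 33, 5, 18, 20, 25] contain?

Take each right-half value and tally the left-half values above it:
r = 5: 11, 23, 33 → 3
r = 18: 23, 33 → 2
r = 20: 23, 33 → 2
r = 25: 33 → 1
Cross-inversions: 3 + 2 + 2 + 1 = 8

8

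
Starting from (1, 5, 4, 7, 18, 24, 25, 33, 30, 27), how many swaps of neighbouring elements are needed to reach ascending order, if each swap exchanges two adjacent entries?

Each adjacent swap fixes exactly one inversion, so the minimum swap count equals the number of inversions.
Count inversions — for each element, later elements that are smaller:
1: none → 0
5: 4 → 1
4: none → 0
7: none → 0
18: none → 0
24: none → 0
25: none → 0
33: 30, 27 → 2
30: 27 → 1
27: none → 0
Total inversions: 0 + 1 + 0 + 0 + 0 + 0 + 0 + 2 + 1 + 0 = 4

4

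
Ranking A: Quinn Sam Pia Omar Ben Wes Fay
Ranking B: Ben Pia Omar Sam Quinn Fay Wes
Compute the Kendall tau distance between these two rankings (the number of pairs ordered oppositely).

Assign each item its position (1..7) in the first ordering, then rewrite the second ordering as that position sequence:
positions: Quinn→1, Sam→2, Pia→3, Omar→4, Ben→5, Wes→6, Fay→7
second ordering as positions: [5, 3, 4, 2, 1, 7, 6]
Discordant pairs = inversions in this position sequence.
5: 3, 4, 2, 1 → 4
3: 2, 1 → 2
4: 2, 1 → 2
2: 1 → 1
1: 0
7: 6 → 1
6: 0
Total: 4 + 2 + 2 + 1 + 0 + 1 + 0 = 10

10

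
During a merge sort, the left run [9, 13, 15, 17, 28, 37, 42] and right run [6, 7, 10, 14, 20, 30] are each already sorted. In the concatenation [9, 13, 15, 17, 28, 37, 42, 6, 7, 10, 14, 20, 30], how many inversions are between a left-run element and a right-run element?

30

Take each right-half value and tally the left-half values above it:
r = 6: 9, 13, 15, 17, 28, 37, 42 → 7
r = 7: 9, 13, 15, 17, 28, 37, 42 → 7
r = 10: 13, 15, 17, 28, 37, 42 → 6
r = 14: 15, 17, 28, 37, 42 → 5
r = 20: 28, 37, 42 → 3
r = 30: 37, 42 → 2
Cross-inversions: 7 + 7 + 6 + 5 + 3 + 2 = 30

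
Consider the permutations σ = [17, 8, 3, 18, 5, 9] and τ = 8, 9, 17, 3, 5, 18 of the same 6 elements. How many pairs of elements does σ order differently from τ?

Discordant pairs: 6

Assign each item its position (1..6) in the first ordering, then rewrite the second ordering as that position sequence:
positions: 17→1, 8→2, 3→3, 18→4, 5→5, 9→6
second ordering as positions: [2, 6, 1, 3, 5, 4]
Discordant pairs = inversions in this position sequence.
2: 1 → 1
6: 1, 3, 5, 4 → 4
1: 0
3: 0
5: 4 → 1
4: 0
Total: 1 + 4 + 0 + 0 + 1 + 0 = 6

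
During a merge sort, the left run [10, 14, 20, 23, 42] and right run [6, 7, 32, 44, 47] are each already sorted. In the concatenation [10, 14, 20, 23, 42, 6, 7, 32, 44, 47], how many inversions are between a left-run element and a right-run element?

11 split inversions

Count, for every r in R, how many entries of L exceed r:
r = 6: 10, 14, 20, 23, 42 → 5
r = 7: 10, 14, 20, 23, 42 → 5
r = 32: 42 → 1
r = 44: none → 0
r = 47: none → 0
Cross-inversions: 5 + 5 + 1 + 0 + 0 = 11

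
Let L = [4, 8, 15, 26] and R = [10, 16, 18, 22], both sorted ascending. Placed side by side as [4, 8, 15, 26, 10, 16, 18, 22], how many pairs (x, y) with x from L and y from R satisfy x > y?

5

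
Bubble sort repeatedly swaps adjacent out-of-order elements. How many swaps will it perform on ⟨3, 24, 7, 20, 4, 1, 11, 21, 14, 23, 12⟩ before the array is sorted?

Each adjacent swap fixes exactly one inversion, so the minimum swap count equals the number of inversions.
Count inversions — for each element, later elements that are smaller:
3: 1 → 1
24: 7, 20, 4, 1, 11, 21, 14, 23, 12 → 9
7: 4, 1 → 2
20: 4, 1, 11, 14, 12 → 5
4: 1 → 1
1: none → 0
11: none → 0
21: 14, 12 → 2
14: 12 → 1
23: 12 → 1
12: none → 0
Total inversions: 1 + 9 + 2 + 5 + 1 + 0 + 0 + 2 + 1 + 1 + 0 = 22

There are 22 adjacent swaps.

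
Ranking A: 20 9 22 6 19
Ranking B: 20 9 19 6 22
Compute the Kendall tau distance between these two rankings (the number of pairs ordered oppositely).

3

Assign each item its position (1..5) in the first ordering, then rewrite the second ordering as that position sequence:
positions: 20→1, 9→2, 22→3, 6→4, 19→5
second ordering as positions: [1, 2, 5, 4, 3]
Discordant pairs = inversions in this position sequence.
1: 0
2: 0
5: 4, 3 → 2
4: 3 → 1
3: 0
Total: 0 + 0 + 2 + 1 + 0 = 3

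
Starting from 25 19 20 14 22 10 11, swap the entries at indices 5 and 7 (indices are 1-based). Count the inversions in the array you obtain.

15

Positions 5 and 7 hold 22 and 11; after swapping, the array is [25, 19, 20, 14, 11, 10, 22].
For each element, count later entries that are smaller:
25 → 19, 20, 14, 11, 10, 22 → 6
19 → 14, 11, 10 → 3
20 → 14, 11, 10 → 3
14 → 11, 10 → 2
11 → 10 → 1
10 → none → 0
22 → none → 0
Sum: 6 + 3 + 3 + 2 + 1 + 0 + 0 = 15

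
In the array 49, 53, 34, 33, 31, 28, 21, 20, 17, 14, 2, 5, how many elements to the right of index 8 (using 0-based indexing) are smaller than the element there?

3

The element at index 8 is 17.
Elements after it: 14, 2, 5
Those smaller than 17: 14, 2, 5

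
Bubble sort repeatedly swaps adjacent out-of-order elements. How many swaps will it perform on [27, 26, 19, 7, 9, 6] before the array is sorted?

Swaps: 14

Minimum adjacent swaps = number of inversions (each swap of adjacent out-of-order elements removes one inversion and no swap can remove more).
Count inversions — for each element, later elements that are smaller:
27: 26, 19, 7, 9, 6 → 5
26: 19, 7, 9, 6 → 4
19: 7, 9, 6 → 3
7: 6 → 1
9: 6 → 1
6: none → 0
Total inversions: 5 + 4 + 3 + 1 + 1 + 0 = 14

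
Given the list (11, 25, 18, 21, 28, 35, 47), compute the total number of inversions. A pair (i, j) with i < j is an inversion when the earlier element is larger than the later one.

Sweep left to right; for each value list the smaller values that follow it:
11 → none → 0
25 → 18, 21 → 2
18 → none → 0
21 → none → 0
28 → none → 0
35 → none → 0
47 → none → 0
Sum: 0 + 2 + 0 + 0 + 0 + 0 + 0 = 2

2 inversions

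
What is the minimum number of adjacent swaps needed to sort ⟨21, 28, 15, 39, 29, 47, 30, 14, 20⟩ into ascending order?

Each adjacent swap fixes exactly one inversion, so the minimum swap count equals the number of inversions.
Count inversions — for each element, later elements that are smaller:
21: 15, 14, 20 → 3
28: 15, 14, 20 → 3
15: 14 → 1
39: 29, 30, 14, 20 → 4
29: 14, 20 → 2
47: 30, 14, 20 → 3
30: 14, 20 → 2
14: none → 0
20: none → 0
Total inversions: 3 + 3 + 1 + 4 + 2 + 3 + 2 + 0 + 0 = 18

18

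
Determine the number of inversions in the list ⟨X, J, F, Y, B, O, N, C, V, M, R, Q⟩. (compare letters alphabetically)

Sweep left to right; for each value list the smaller values that follow it:
X: 10
J: 3
F: 2
Y: 8
B: 0
O: 3
N: 2
C: 0
V: 3
M: 0
R: 1
Q: 0
Sum: 10 + 3 + 2 + 8 + 0 + 3 + 2 + 0 + 3 + 0 + 1 + 0 = 32

32 inversions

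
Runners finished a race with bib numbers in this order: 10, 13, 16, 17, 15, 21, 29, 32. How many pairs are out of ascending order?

There are 2 out-of-order pairs.

Sweep left to right; for each value list the smaller values that follow it:
10: 0
13: 0
16: 1
17: 1
15: 0
21: 0
29: 0
32: 0
Sum: 0 + 0 + 1 + 1 + 0 + 0 + 0 + 0 = 2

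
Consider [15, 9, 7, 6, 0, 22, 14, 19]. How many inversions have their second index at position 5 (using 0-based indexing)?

The element at index 5 is 22.
Elements before it: 15, 9, 7, 6, 0
None of them are larger than 22.

0 such elements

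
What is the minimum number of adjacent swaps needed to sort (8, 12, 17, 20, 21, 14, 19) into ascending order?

5 adjacent swaps

Each adjacent swap fixes exactly one inversion, so the minimum swap count equals the number of inversions.
Count inversions — for each element, later elements that are smaller:
8: none → 0
12: none → 0
17: 14 → 1
20: 14, 19 → 2
21: 14, 19 → 2
14: none → 0
19: none → 0
Total inversions: 0 + 0 + 1 + 2 + 2 + 0 + 0 = 5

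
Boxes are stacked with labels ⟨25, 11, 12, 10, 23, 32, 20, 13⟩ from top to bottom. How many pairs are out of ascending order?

Element-by-element contributions:
25 → 11, 12, 10, 23, 20, 13 → 6
11 → 10 → 1
12 → 10 → 1
10 → none → 0
23 → 20, 13 → 2
32 → 20, 13 → 2
20 → 13 → 1
13 → none → 0
Sum: 6 + 1 + 1 + 0 + 2 + 2 + 1 + 0 = 13

13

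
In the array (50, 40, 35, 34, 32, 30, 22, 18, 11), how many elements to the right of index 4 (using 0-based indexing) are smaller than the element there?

The element at index 4 is 32.
Elements after it: 30, 22, 18, 11
Those smaller than 32: 30, 22, 18, 11

4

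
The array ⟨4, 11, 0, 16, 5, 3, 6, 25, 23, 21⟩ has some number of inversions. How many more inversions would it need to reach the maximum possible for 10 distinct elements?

Maximum inversions for 10 distinct elements is C(10, 2) = 10·9/2 = 45.
Current inversions — for each element, count later smaller elements:
4: 2
11: 4
0: 0
16: 3
5: 1
3: 0
6: 0
25: 2
23: 1
21: 0
Current total: 2 + 4 + 0 + 3 + 1 + 0 + 0 + 2 + 1 + 0 = 13
Shortfall: 45 − 13 = 32

32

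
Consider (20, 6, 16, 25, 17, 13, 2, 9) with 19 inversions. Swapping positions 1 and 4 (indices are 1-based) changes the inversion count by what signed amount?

+1

Positions 1 and 4 hold 20 and 25; after swapping, the array is [25, 6, 16, 20, 17, 13, 2, 9].
For each element, count later entries that are smaller:
25 → 6, 16, 20, 17, 13, 2, 9 → 7
6 → 2 → 1
16 → 13, 2, 9 → 3
20 → 17, 13, 2, 9 → 4
17 → 13, 2, 9 → 3
13 → 2, 9 → 2
2 → none → 0
9 → none → 0
Sum: 7 + 1 + 3 + 4 + 3 + 2 + 0 + 0 = 20
Change: 20 − 19 = +1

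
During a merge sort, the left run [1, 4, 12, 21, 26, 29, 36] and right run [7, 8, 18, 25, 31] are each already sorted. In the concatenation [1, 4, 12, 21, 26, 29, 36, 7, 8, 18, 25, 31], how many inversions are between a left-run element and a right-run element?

18 cross-inversions

Take each right-half value and tally the left-half values above it:
r = 7: 12, 21, 26, 29, 36 → 5
r = 8: 12, 21, 26, 29, 36 → 5
r = 18: 21, 26, 29, 36 → 4
r = 25: 26, 29, 36 → 3
r = 31: 36 → 1
Cross-inversions: 5 + 5 + 4 + 3 + 1 = 18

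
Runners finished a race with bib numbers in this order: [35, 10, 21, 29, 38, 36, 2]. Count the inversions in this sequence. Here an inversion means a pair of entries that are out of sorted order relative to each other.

Inversion pairs (indices are 0-based):
(0,1): 35 > 10
(0,2): 35 > 21
(0,3): 35 > 29
(0,6): 35 > 2
(1,6): 10 > 2
(2,6): 21 > 2
(3,6): 29 > 2
(4,5): 38 > 36
(4,6): 38 > 2
(5,6): 36 > 2
That's 10 pairs.

10 inversions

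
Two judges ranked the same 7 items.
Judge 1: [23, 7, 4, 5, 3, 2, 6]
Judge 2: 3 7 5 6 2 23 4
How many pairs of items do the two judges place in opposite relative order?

Assign each item its position (1..7) in the first ordering, then rewrite the second ordering as that position sequence:
positions: 23→1, 7→2, 4→3, 5→4, 3→5, 2→6, 6→7
second ordering as positions: [5, 2, 4, 7, 6, 1, 3]
Discordant pairs = inversions in this position sequence.
5: 2, 4, 1, 3 → 4
2: 1 → 1
4: 1, 3 → 2
7: 6, 1, 3 → 3
6: 1, 3 → 2
1: 0
3: 0
Total: 4 + 1 + 2 + 3 + 2 + 0 + 0 = 12

12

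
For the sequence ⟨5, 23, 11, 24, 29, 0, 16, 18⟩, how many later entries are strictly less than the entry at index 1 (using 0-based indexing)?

The element at index 1 is 23.
Elements after it: 11, 24, 29, 0, 16, 18
Those smaller than 23: 11, 0, 16, 18

4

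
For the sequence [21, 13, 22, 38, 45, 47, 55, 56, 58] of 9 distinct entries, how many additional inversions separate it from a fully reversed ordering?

Maximum inversions for 9 distinct elements is C(9, 2) = 9·8/2 = 36.
Current inversions — for each element, count later smaller elements:
21: 1
13: 0
22: 0
38: 0
45: 0
47: 0
55: 0
56: 0
58: 0
Current total: 1 + 0 + 0 + 0 + 0 + 0 + 0 + 0 + 0 = 1
Shortfall: 36 − 1 = 35

35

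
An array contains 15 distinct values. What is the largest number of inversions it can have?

105 inversions

The maximum occurs when the array is in strictly decreasing order: every one of the C(15, 2) pairs is inverted.
C(15, 2) = 15·14/2 = 105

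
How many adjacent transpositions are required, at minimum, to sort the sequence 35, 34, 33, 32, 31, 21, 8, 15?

27

The minimum number of adjacent swaps to sort an array equals its inversion count, since every such swap removes exactly one inversion.
Count inversions — for each element, later elements that are smaller:
35: 34, 33, 32, 31, 21, 8, 15 → 7
34: 33, 32, 31, 21, 8, 15 → 6
33: 32, 31, 21, 8, 15 → 5
32: 31, 21, 8, 15 → 4
31: 21, 8, 15 → 3
21: 8, 15 → 2
8: none → 0
15: none → 0
Total inversions: 7 + 6 + 5 + 4 + 3 + 2 + 0 + 0 = 27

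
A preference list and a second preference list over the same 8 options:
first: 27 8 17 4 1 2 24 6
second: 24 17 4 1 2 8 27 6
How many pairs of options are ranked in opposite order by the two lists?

15

Assign each item its position (1..8) in the first ordering, then rewrite the second ordering as that position sequence:
positions: 27→1, 8→2, 17→3, 4→4, 1→5, 2→6, 24→7, 6→8
second ordering as positions: [7, 3, 4, 5, 6, 2, 1, 8]
Discordant pairs = inversions in this position sequence.
7: 3, 4, 5, 6, 2, 1 → 6
3: 2, 1 → 2
4: 2, 1 → 2
5: 2, 1 → 2
6: 2, 1 → 2
2: 1 → 1
1: 0
8: 0
Total: 6 + 2 + 2 + 2 + 2 + 1 + 0 + 0 = 15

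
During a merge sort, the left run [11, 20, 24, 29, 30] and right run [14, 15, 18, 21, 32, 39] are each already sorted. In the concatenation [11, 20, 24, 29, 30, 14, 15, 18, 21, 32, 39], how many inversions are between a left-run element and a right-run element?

For each element r of the right run, count left-run elements greater than r:
r = 14: 20, 24, 29, 30 → 4
r = 15: 20, 24, 29, 30 → 4
r = 18: 20, 24, 29, 30 → 4
r = 21: 24, 29, 30 → 3
r = 32: none → 0
r = 39: none → 0
Cross-inversions: 4 + 4 + 4 + 3 + 0 + 0 = 15

15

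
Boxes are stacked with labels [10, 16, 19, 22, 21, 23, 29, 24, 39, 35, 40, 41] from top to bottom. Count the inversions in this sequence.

3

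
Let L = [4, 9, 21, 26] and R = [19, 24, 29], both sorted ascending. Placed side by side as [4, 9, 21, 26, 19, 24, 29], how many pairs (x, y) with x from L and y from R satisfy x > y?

Take each right-half value and tally the left-half values above it:
r = 19: 21, 26 → 2
r = 24: 26 → 1
r = 29: none → 0
Cross-inversions: 2 + 1 + 0 = 3

3 split inversions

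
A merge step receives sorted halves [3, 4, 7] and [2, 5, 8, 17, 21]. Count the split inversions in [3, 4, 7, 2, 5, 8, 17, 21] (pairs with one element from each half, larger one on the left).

4 cross-inversions

Take each right-half value and tally the left-half values above it:
r = 2: 3, 4, 7 → 3
r = 5: 7 → 1
r = 8: none → 0
r = 17: none → 0
r = 21: none → 0
Cross-inversions: 3 + 1 + 0 + 0 + 0 = 4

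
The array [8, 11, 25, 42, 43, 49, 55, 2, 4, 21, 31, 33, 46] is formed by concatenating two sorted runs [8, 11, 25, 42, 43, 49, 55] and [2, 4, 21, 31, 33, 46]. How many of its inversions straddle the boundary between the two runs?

29 cross-inversions

Take each right-half value and tally the left-half values above it:
r = 2: 8, 11, 25, 42, 43, 49, 55 → 7
r = 4: 8, 11, 25, 42, 43, 49, 55 → 7
r = 21: 25, 42, 43, 49, 55 → 5
r = 31: 42, 43, 49, 55 → 4
r = 33: 42, 43, 49, 55 → 4
r = 46: 49, 55 → 2
Cross-inversions: 7 + 7 + 5 + 4 + 4 + 2 = 29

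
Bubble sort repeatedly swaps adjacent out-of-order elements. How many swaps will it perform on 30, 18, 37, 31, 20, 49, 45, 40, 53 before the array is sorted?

8 swaps

Each adjacent swap fixes exactly one inversion, so the minimum swap count equals the number of inversions.
Count inversions — for each element, later elements that are smaller:
30: 18, 20 → 2
18: none → 0
37: 31, 20 → 2
31: 20 → 1
20: none → 0
49: 45, 40 → 2
45: 40 → 1
40: none → 0
53: none → 0
Total inversions: 2 + 0 + 2 + 1 + 0 + 2 + 1 + 0 + 0 = 8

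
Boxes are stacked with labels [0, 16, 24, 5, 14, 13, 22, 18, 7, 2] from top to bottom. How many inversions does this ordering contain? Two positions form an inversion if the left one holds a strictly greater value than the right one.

24

Sweep left to right; for each value list the smaller values that follow it:
0 → none → 0
16 → 5, 14, 13, 7, 2 → 5
24 → 5, 14, 13, 22, 18, 7, 2 → 7
5 → 2 → 1
14 → 13, 7, 2 → 3
13 → 7, 2 → 2
22 → 18, 7, 2 → 3
18 → 7, 2 → 2
7 → 2 → 1
2 → none → 0
Sum: 0 + 5 + 7 + 1 + 3 + 2 + 3 + 2 + 1 + 0 = 24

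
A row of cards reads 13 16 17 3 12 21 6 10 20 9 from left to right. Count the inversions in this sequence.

For each element, count later entries that are smaller:
13 → 3, 12, 6, 10, 9 → 5
16 → 3, 12, 6, 10, 9 → 5
17 → 3, 12, 6, 10, 9 → 5
3 → none → 0
12 → 6, 10, 9 → 3
21 → 6, 10, 20, 9 → 4
6 → none → 0
10 → 9 → 1
20 → 9 → 1
9 → none → 0
Sum: 5 + 5 + 5 + 0 + 3 + 4 + 0 + 1 + 1 + 0 = 24

24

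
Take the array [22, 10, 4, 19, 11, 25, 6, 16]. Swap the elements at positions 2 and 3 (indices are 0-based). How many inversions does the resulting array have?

Inversions: 15

Positions 2 and 3 hold 4 and 19; after swapping, the array is [22, 10, 19, 4, 11, 25, 6, 16].
Element-by-element contributions:
22 → 10, 19, 4, 11, 6, 16 → 6
10 → 4, 6 → 2
19 → 4, 11, 6, 16 → 4
4 → none → 0
11 → 6 → 1
25 → 6, 16 → 2
6 → none → 0
16 → none → 0
Sum: 6 + 2 + 4 + 0 + 1 + 2 + 0 + 0 = 15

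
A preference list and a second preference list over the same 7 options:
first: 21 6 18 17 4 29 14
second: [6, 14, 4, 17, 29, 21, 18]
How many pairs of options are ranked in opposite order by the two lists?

13

Assign each item its position (1..7) in the first ordering, then rewrite the second ordering as that position sequence:
positions: 21→1, 6→2, 18→3, 17→4, 4→5, 29→6, 14→7
second ordering as positions: [2, 7, 5, 4, 6, 1, 3]
Discordant pairs = inversions in this position sequence.
2: 1 → 1
7: 5, 4, 6, 1, 3 → 5
5: 4, 1, 3 → 3
4: 1, 3 → 2
6: 1, 3 → 2
1: 0
3: 0
Total: 1 + 5 + 3 + 2 + 2 + 0 + 0 = 13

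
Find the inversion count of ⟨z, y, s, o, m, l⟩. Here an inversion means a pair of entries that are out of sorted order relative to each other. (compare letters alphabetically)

15 inversions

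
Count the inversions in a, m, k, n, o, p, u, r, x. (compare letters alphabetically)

2

For each element, count later entries that are smaller:
a → none → 0
m → k → 1
k → none → 0
n → none → 0
o → none → 0
p → none → 0
u → r → 1
r → none → 0
x → none → 0
Sum: 0 + 1 + 0 + 0 + 0 + 0 + 1 + 0 + 0 = 2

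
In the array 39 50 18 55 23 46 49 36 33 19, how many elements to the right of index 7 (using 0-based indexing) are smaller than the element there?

The element at index 7 is 36.
Elements after it: 33, 19
Those smaller than 36: 33, 19

2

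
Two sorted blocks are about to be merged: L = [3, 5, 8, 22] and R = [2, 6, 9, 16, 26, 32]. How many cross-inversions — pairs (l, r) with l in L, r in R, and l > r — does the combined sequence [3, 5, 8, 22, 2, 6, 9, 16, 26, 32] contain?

Cross-inversions: 8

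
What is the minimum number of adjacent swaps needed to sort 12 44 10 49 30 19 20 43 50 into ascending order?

Minimum adjacent swaps = number of inversions (each swap of adjacent out-of-order elements removes one inversion and no swap can remove more).
Count inversions — for each element, later elements that are smaller:
12: 10 → 1
44: 10, 30, 19, 20, 43 → 5
10: none → 0
49: 30, 19, 20, 43 → 4
30: 19, 20 → 2
19: none → 0
20: none → 0
43: none → 0
50: none → 0
Total inversions: 1 + 5 + 0 + 4 + 2 + 0 + 0 + 0 + 0 = 12

12 swaps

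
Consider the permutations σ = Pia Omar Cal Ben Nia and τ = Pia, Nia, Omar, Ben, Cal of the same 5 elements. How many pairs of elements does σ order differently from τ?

Assign each item its position (1..5) in the first ordering, then rewrite the second ordering as that position sequence:
positions: Pia→1, Omar→2, Cal→3, Ben→4, Nia→5
second ordering as positions: [1, 5, 2, 4, 3]
Discordant pairs = inversions in this position sequence.
1: 0
5: 2, 4, 3 → 3
2: 0
4: 3 → 1
3: 0
Total: 0 + 3 + 0 + 1 + 0 = 4

4 discordant pairs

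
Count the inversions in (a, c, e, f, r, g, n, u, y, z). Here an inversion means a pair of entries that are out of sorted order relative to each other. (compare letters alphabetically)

For each element, count later entries that are smaller:
a: 0
c: 0
e: 0
f: 0
r: 2
g: 0
n: 0
u: 0
y: 0
z: 0
Sum: 0 + 0 + 0 + 0 + 2 + 0 + 0 + 0 + 0 + 0 = 2

Out-of-order pairs: 2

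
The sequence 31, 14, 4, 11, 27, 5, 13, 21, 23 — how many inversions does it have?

17 inversions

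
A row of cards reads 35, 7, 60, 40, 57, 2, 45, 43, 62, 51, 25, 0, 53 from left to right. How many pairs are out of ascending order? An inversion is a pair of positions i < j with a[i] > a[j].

Count, for each position, how many later elements it exceeds:
35 → 7, 2, 25, 0 → 4
7 → 2, 0 → 2
60 → 40, 57, 2, 45, 43, 51, 25, 0, 53 → 9
40 → 2, 25, 0 → 3
57 → 2, 45, 43, 51, 25, 0, 53 → 7
2 → 0 → 1
45 → 43, 25, 0 → 3
43 → 25, 0 → 2
62 → 51, 25, 0, 53 → 4
51 → 25, 0 → 2
25 → 0 → 1
0 → none → 0
53 → none → 0
Sum: 4 + 2 + 9 + 3 + 7 + 1 + 3 + 2 + 4 + 2 + 1 + 0 + 0 = 38

38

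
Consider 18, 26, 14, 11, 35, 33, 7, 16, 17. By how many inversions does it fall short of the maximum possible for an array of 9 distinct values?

Maximum inversions for 9 distinct elements is C(9, 2) = 9·8/2 = 36.
Current inversions — for each element, count later smaller elements:
18: 5
26: 5
14: 2
11: 1
35: 4
33: 3
7: 0
16: 0
17: 0
Current total: 5 + 5 + 2 + 1 + 4 + 3 + 0 + 0 + 0 = 20
Shortfall: 36 − 20 = 16

16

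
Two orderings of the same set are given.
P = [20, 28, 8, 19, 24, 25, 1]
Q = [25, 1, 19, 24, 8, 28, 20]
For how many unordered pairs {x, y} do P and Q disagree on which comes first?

There are 19 disagreeing pairs.

Assign each item its position (1..7) in the first ordering, then rewrite the second ordering as that position sequence:
positions: 20→1, 28→2, 8→3, 19→4, 24→5, 25→6, 1→7
second ordering as positions: [6, 7, 4, 5, 3, 2, 1]
Discordant pairs = inversions in this position sequence.
6: 4, 5, 3, 2, 1 → 5
7: 4, 5, 3, 2, 1 → 5
4: 3, 2, 1 → 3
5: 3, 2, 1 → 3
3: 2, 1 → 2
2: 1 → 1
1: 0
Total: 5 + 5 + 3 + 3 + 2 + 1 + 0 = 19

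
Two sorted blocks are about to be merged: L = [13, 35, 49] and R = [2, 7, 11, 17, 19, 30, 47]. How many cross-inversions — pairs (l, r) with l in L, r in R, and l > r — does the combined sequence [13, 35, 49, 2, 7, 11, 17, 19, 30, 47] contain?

16 split inversions

Take each right-half value and tally the left-half values above it:
r = 2: 13, 35, 49 → 3
r = 7: 13, 35, 49 → 3
r = 11: 13, 35, 49 → 3
r = 17: 35, 49 → 2
r = 19: 35, 49 → 2
r = 30: 35, 49 → 2
r = 47: 49 → 1
Cross-inversions: 3 + 3 + 3 + 2 + 2 + 2 + 1 = 16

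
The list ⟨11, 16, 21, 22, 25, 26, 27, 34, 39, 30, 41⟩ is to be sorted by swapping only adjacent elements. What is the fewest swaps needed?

Minimum adjacent swaps = number of inversions (each swap of adjacent out-of-order elements removes one inversion and no swap can remove more).
Count inversions — for each element, later elements that are smaller:
11: none → 0
16: none → 0
21: none → 0
22: none → 0
25: none → 0
26: none → 0
27: none → 0
34: 30 → 1
39: 30 → 1
30: none → 0
41: none → 0
Total inversions: 0 + 0 + 0 + 0 + 0 + 0 + 0 + 1 + 1 + 0 + 0 = 2

2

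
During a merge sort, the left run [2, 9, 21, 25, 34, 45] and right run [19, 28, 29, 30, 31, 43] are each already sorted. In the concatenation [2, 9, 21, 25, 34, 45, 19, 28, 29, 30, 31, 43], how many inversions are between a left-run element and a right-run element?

Count, for every r in R, how many entries of L exceed r:
r = 19: 21, 25, 34, 45 → 4
r = 28: 34, 45 → 2
r = 29: 34, 45 → 2
r = 30: 34, 45 → 2
r = 31: 34, 45 → 2
r = 43: 45 → 1
Cross-inversions: 4 + 2 + 2 + 2 + 2 + 1 = 13

13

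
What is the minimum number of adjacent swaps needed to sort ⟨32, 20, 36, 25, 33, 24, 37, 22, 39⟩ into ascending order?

Minimum adjacent swaps = number of inversions (each swap of adjacent out-of-order elements removes one inversion and no swap can remove more).
Count inversions — for each element, later elements that are smaller:
32: 20, 25, 24, 22 → 4
20: none → 0
36: 25, 33, 24, 22 → 4
25: 24, 22 → 2
33: 24, 22 → 2
24: 22 → 1
37: 22 → 1
22: none → 0
39: none → 0
Total inversions: 4 + 0 + 4 + 2 + 2 + 1 + 1 + 0 + 0 = 14

14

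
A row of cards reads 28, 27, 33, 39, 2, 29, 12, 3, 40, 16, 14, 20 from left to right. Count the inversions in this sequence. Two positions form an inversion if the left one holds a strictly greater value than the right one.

There are 37 out-of-order pairs.

For each element, count later entries that are smaller:
28 → 27, 2, 12, 3, 16, 14, 20 → 7
27 → 2, 12, 3, 16, 14, 20 → 6
33 → 2, 29, 12, 3, 16, 14, 20 → 7
39 → 2, 29, 12, 3, 16, 14, 20 → 7
2 → none → 0
29 → 12, 3, 16, 14, 20 → 5
12 → 3 → 1
3 → none → 0
40 → 16, 14, 20 → 3
16 → 14 → 1
14 → none → 0
20 → none → 0
Sum: 7 + 6 + 7 + 7 + 0 + 5 + 1 + 0 + 3 + 1 + 0 + 0 = 37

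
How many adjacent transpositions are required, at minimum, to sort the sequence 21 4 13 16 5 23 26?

Minimum adjacent swaps = number of inversions (each swap of adjacent out-of-order elements removes one inversion and no swap can remove more).
Count inversions — for each element, later elements that are smaller:
21: 4, 13, 16, 5 → 4
4: none → 0
13: 5 → 1
16: 5 → 1
5: none → 0
23: none → 0
26: none → 0
Total inversions: 4 + 0 + 1 + 1 + 0 + 0 + 0 = 6

6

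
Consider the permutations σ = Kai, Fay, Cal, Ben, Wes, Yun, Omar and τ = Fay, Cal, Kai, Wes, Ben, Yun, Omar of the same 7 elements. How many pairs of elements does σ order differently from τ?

There are 3 discordant pairs.

Assign each item its position (1..7) in the first ordering, then rewrite the second ordering as that position sequence:
positions: Kai→1, Fay→2, Cal→3, Ben→4, Wes→5, Yun→6, Omar→7
second ordering as positions: [2, 3, 1, 5, 4, 6, 7]
Discordant pairs = inversions in this position sequence.
2: 1 → 1
3: 1 → 1
1: 0
5: 4 → 1
4: 0
6: 0
7: 0
Total: 1 + 1 + 0 + 1 + 0 + 0 + 0 = 3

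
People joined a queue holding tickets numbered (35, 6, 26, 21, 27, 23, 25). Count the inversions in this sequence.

11

Inversion pairs (indices are 1-based):
(1,2): 35 > 6
(1,3): 35 > 26
(1,4): 35 > 21
(1,5): 35 > 27
(1,6): 35 > 23
(1,7): 35 > 25
(3,4): 26 > 21
(3,6): 26 > 23
(3,7): 26 > 25
(5,6): 27 > 23
(5,7): 27 > 25
That's 11 pairs.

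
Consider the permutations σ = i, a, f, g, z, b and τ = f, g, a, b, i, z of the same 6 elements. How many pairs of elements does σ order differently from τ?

7 discordant pairs

Assign each item its position (1..6) in the first ordering, then rewrite the second ordering as that position sequence:
positions: i→1, a→2, f→3, g→4, z→5, b→6
second ordering as positions: [3, 4, 2, 6, 1, 5]
Discordant pairs = inversions in this position sequence.
3: 2, 1 → 2
4: 2, 1 → 2
2: 1 → 1
6: 1, 5 → 2
1: 0
5: 0
Total: 2 + 2 + 1 + 2 + 0 + 0 = 7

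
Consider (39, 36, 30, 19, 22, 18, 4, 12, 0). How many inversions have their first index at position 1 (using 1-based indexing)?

The element at index 1 is 39.
Elements after it: 36, 30, 19, 22, 18, 4, 12, 0
Those smaller than 39: 36, 30, 19, 22, 18, 4, 12, 0

8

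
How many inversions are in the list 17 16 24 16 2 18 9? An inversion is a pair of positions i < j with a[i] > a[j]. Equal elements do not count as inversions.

Sweep left to right; for each value list the smaller values that follow it:
17 → 16, 16, 2, 9 → 4
16 → 2, 9 → 2
24 → 16, 2, 18, 9 → 4
16 → 2, 9 → 2
2 → none → 0
18 → 9 → 1
9 → none → 0
Sum: 4 + 2 + 4 + 2 + 0 + 1 + 0 = 13

13 out-of-order pairs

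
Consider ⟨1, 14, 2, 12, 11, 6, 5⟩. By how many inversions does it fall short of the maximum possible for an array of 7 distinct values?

Maximum inversions for 7 distinct elements is C(7, 2) = 7·6/2 = 21.
Current inversions — for each element, count later smaller elements:
1: 0
14: 5
2: 0
12: 3
11: 2
6: 1
5: 0
Current total: 0 + 5 + 0 + 3 + 2 + 1 + 0 = 11
Shortfall: 21 − 11 = 10

10 inversions short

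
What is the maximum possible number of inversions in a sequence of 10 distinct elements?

Inversions: 45

The maximum occurs when the array is in strictly decreasing order: every one of the C(10, 2) pairs is inverted.
C(10, 2) = 10·9/2 = 45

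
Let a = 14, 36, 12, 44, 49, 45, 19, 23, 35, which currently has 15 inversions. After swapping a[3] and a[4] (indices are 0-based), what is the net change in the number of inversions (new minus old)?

Positions 3 and 4 hold 44 and 49; after swapping, the array is [14, 36, 12, 49, 44, 45, 19, 23, 35].
Sweep left to right; for each value list the smaller values that follow it:
14: 1
36: 4
12: 0
49: 5
44: 3
45: 3
19: 0
23: 0
35: 0
Sum: 1 + 4 + 0 + 5 + 3 + 3 + 0 + 0 + 0 = 16
Change: 16 − 15 = +1

+1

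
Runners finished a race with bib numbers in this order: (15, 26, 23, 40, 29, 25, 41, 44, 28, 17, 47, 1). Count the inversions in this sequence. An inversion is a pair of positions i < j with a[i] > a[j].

For each element, count later entries that are smaller:
15: 1
26: 4
23: 2
40: 5
29: 4
25: 2
41: 3
44: 3
28: 2
17: 1
47: 1
1: 0
Sum: 1 + 4 + 2 + 5 + 4 + 2 + 3 + 3 + 2 + 1 + 1 + 0 = 28

28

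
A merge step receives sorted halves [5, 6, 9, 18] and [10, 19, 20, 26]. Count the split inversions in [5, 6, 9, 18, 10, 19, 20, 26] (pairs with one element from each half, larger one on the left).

There is 1 split inversion.

Take each right-half value and tally the left-half values above it:
r = 10: 18 → 1
r = 19: none → 0
r = 20: none → 0
r = 26: none → 0
Cross-inversions: 1 + 0 + 0 + 0 = 1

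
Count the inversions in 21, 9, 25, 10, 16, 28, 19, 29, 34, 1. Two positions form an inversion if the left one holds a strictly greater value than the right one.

Count, for each position, how many later elements it exceeds:
21 → 9, 10, 16, 19, 1 → 5
9 → 1 → 1
25 → 10, 16, 19, 1 → 4
10 → 1 → 1
16 → 1 → 1
28 → 19, 1 → 2
19 → 1 → 1
29 → 1 → 1
34 → 1 → 1
1 → none → 0
Sum: 5 + 1 + 4 + 1 + 1 + 2 + 1 + 1 + 1 + 0 = 17

17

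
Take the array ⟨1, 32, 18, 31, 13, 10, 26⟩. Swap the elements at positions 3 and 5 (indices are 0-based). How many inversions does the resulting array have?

8 inversions

Positions 3 and 5 hold 31 and 10; after swapping, the array is [1, 32, 18, 10, 13, 31, 26].
Count, for each position, how many later elements it exceeds:
1 → none → 0
32 → 18, 10, 13, 31, 26 → 5
18 → 10, 13 → 2
10 → none → 0
13 → none → 0
31 → 26 → 1
26 → none → 0
Sum: 0 + 5 + 2 + 0 + 0 + 1 + 0 = 8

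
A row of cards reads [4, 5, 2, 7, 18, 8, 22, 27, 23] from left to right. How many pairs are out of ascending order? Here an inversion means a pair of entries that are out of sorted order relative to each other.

For each element, count later entries that are smaller:
4: 1
5: 1
2: 0
7: 0
18: 1
8: 0
22: 0
27: 1
23: 0
Sum: 1 + 1 + 0 + 0 + 1 + 0 + 0 + 1 + 0 = 4

4 out-of-order pairs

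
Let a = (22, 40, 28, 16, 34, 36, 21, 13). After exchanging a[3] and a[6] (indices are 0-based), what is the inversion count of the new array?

19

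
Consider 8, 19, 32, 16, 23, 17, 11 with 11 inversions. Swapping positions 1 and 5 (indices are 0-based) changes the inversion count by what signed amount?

-1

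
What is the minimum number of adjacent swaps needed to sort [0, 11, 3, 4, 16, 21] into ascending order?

2

Minimum adjacent swaps = number of inversions (each swap of adjacent out-of-order elements removes one inversion and no swap can remove more).
Count inversions — for each element, later elements that are smaller:
0: none → 0
11: 3, 4 → 2
3: none → 0
4: none → 0
16: none → 0
21: none → 0
Total inversions: 0 + 2 + 0 + 0 + 0 + 0 = 2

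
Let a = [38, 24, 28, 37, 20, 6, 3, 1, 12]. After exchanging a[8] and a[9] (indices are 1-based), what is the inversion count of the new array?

Positions 8 and 9 hold 1 and 12; after swapping, the array is [38, 24, 28, 37, 20, 6, 3, 12, 1].
Count, for each position, how many later elements it exceeds:
38: 8
24: 5
28: 5
37: 5
20: 4
6: 2
3: 1
12: 1
1: 0
Sum: 8 + 5 + 5 + 5 + 4 + 2 + 1 + 1 + 0 = 31

31 inversions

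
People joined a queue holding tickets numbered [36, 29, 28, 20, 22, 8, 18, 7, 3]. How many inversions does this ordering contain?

Element-by-element contributions:
36 → 29, 28, 20, 22, 8, 18, 7, 3 → 8
29 → 28, 20, 22, 8, 18, 7, 3 → 7
28 → 20, 22, 8, 18, 7, 3 → 6
20 → 8, 18, 7, 3 → 4
22 → 8, 18, 7, 3 → 4
8 → 7, 3 → 2
18 → 7, 3 → 2
7 → 3 → 1
3 → none → 0
Sum: 8 + 7 + 6 + 4 + 4 + 2 + 2 + 1 + 0 = 34

34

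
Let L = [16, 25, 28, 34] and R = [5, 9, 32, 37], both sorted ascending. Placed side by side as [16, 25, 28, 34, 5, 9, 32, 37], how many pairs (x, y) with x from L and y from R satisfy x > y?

Split inversions: 9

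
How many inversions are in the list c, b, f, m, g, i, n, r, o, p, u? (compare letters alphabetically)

Inversions: 5

Count, for each position, how many later elements it exceeds:
c → b → 1
b → none → 0
f → none → 0
m → g, i → 2
g → none → 0
i → none → 0
n → none → 0
r → o, p → 2
o → none → 0
p → none → 0
u → none → 0
Sum: 1 + 0 + 0 + 2 + 0 + 0 + 0 + 2 + 0 + 0 + 0 = 5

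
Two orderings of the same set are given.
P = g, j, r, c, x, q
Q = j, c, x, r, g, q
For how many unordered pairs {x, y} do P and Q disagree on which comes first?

6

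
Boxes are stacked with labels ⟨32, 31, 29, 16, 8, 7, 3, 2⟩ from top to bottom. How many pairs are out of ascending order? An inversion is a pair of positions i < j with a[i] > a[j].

28 inversions

For each element, count later entries that are smaller:
32 → 31, 29, 16, 8, 7, 3, 2 → 7
31 → 29, 16, 8, 7, 3, 2 → 6
29 → 16, 8, 7, 3, 2 → 5
16 → 8, 7, 3, 2 → 4
8 → 7, 3, 2 → 3
7 → 3, 2 → 2
3 → 2 → 1
2 → none → 0
Sum: 7 + 6 + 5 + 4 + 3 + 2 + 1 + 0 = 28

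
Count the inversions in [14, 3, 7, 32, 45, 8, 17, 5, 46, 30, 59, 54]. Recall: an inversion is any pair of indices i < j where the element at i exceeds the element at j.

Element-by-element contributions:
14 → 3, 7, 8, 5 → 4
3 → none → 0
7 → 5 → 1
32 → 8, 17, 5, 30 → 4
45 → 8, 17, 5, 30 → 4
8 → 5 → 1
17 → 5 → 1
5 → none → 0
46 → 30 → 1
30 → none → 0
59 → 54 → 1
54 → none → 0
Sum: 4 + 0 + 1 + 4 + 4 + 1 + 1 + 0 + 1 + 0 + 1 + 0 = 17

Inversions: 17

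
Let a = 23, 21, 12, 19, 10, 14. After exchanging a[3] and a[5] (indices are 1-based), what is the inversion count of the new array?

Positions 3 and 5 hold 12 and 10; after swapping, the array is [23, 21, 10, 19, 12, 14].
Sweep left to right; for each value list the smaller values that follow it:
23: 5
21: 4
10: 0
19: 2
12: 0
14: 0
Sum: 5 + 4 + 0 + 2 + 0 + 0 = 11

11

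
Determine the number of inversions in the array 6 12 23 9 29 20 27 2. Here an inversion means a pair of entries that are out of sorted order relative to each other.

12 inversions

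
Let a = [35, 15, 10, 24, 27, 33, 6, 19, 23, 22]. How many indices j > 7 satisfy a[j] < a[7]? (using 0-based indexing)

The element at index 7 is 19.
Elements after it: 23, 22
None of them are smaller than 19.

0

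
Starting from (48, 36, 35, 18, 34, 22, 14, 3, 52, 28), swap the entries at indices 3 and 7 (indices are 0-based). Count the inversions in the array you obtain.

28

Positions 3 and 7 hold 18 and 3; after swapping, the array is [48, 36, 35, 3, 34, 22, 14, 18, 52, 28].
Sweep left to right; for each value list the smaller values that follow it:
48 → 36, 35, 3, 34, 22, 14, 18, 28 → 8
36 → 35, 3, 34, 22, 14, 18, 28 → 7
35 → 3, 34, 22, 14, 18, 28 → 6
3 → none → 0
34 → 22, 14, 18, 28 → 4
22 → 14, 18 → 2
14 → none → 0
18 → none → 0
52 → 28 → 1
28 → none → 0
Sum: 8 + 7 + 6 + 0 + 4 + 2 + 0 + 0 + 1 + 0 = 28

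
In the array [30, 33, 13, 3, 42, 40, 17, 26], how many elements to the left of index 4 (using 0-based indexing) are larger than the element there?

The element at index 4 is 42.
Elements before it: 30, 33, 13, 3
None of them are larger than 42.

0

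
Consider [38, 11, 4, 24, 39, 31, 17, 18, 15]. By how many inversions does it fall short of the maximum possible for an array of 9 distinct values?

16

Maximum inversions for 9 distinct elements is C(9, 2) = 9·8/2 = 36.
Current inversions — for each element, count later smaller elements:
38: 7
11: 1
4: 0
24: 3
39: 4
31: 3
17: 1
18: 1
15: 0
Current total: 7 + 1 + 0 + 3 + 4 + 3 + 1 + 1 + 0 = 20
Shortfall: 36 − 20 = 16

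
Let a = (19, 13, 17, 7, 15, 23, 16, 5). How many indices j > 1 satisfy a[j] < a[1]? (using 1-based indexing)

6

The element at index 1 is 19.
Elements after it: 13, 17, 7, 15, 23, 16, 5
Those smaller than 19: 13, 17, 7, 15, 16, 5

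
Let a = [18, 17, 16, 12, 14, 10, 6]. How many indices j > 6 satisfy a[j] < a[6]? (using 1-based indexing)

1 such element

The element at index 6 is 10.
Elements after it: 6
Those smaller than 10: 6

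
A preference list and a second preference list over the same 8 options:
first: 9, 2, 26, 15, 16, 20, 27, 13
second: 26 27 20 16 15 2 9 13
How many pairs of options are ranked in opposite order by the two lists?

There are 17 pairs.

Assign each item its position (1..8) in the first ordering, then rewrite the second ordering as that position sequence:
positions: 9→1, 2→2, 26→3, 15→4, 16→5, 20→6, 27→7, 13→8
second ordering as positions: [3, 7, 6, 5, 4, 2, 1, 8]
Discordant pairs = inversions in this position sequence.
3: 2, 1 → 2
7: 6, 5, 4, 2, 1 → 5
6: 5, 4, 2, 1 → 4
5: 4, 2, 1 → 3
4: 2, 1 → 2
2: 1 → 1
1: 0
8: 0
Total: 2 + 5 + 4 + 3 + 2 + 1 + 0 + 0 = 17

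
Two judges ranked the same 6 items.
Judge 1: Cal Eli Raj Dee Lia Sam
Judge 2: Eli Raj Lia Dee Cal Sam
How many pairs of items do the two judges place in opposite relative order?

There are 5 discordant pairs.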